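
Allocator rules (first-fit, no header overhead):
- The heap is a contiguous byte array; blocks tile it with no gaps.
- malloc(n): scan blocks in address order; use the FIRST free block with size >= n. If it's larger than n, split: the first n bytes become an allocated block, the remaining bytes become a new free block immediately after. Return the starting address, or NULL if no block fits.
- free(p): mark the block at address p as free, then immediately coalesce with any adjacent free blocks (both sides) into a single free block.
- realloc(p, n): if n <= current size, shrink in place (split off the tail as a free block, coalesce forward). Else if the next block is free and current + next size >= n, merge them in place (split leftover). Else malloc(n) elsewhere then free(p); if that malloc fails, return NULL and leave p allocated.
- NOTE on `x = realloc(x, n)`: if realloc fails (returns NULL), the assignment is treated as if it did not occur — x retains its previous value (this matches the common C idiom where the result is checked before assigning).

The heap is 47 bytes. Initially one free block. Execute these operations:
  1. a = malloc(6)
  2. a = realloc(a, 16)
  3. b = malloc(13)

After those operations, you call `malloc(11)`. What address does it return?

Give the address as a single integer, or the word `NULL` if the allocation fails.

Op 1: a = malloc(6) -> a = 0; heap: [0-5 ALLOC][6-46 FREE]
Op 2: a = realloc(a, 16) -> a = 0; heap: [0-15 ALLOC][16-46 FREE]
Op 3: b = malloc(13) -> b = 16; heap: [0-15 ALLOC][16-28 ALLOC][29-46 FREE]
malloc(11): first-fit scan over [0-15 ALLOC][16-28 ALLOC][29-46 FREE] -> 29

Answer: 29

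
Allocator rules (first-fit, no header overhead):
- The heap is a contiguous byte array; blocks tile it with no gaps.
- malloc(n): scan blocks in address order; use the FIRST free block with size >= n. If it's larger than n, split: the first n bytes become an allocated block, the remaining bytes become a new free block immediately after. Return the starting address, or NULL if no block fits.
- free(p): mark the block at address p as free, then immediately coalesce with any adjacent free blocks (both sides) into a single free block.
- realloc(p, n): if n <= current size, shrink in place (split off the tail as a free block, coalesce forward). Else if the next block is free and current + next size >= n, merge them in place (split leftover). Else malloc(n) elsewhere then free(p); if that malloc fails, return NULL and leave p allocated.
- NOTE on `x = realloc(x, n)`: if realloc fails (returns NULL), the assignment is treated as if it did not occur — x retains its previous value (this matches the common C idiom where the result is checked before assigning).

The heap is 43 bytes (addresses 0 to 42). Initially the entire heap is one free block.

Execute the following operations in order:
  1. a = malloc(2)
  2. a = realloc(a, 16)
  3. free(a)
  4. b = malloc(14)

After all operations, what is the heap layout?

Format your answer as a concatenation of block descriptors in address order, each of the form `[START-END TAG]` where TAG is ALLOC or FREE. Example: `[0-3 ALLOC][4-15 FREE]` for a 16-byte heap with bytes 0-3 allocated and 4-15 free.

Op 1: a = malloc(2) -> a = 0; heap: [0-1 ALLOC][2-42 FREE]
Op 2: a = realloc(a, 16) -> a = 0; heap: [0-15 ALLOC][16-42 FREE]
Op 3: free(a) -> (freed a); heap: [0-42 FREE]
Op 4: b = malloc(14) -> b = 0; heap: [0-13 ALLOC][14-42 FREE]

Answer: [0-13 ALLOC][14-42 FREE]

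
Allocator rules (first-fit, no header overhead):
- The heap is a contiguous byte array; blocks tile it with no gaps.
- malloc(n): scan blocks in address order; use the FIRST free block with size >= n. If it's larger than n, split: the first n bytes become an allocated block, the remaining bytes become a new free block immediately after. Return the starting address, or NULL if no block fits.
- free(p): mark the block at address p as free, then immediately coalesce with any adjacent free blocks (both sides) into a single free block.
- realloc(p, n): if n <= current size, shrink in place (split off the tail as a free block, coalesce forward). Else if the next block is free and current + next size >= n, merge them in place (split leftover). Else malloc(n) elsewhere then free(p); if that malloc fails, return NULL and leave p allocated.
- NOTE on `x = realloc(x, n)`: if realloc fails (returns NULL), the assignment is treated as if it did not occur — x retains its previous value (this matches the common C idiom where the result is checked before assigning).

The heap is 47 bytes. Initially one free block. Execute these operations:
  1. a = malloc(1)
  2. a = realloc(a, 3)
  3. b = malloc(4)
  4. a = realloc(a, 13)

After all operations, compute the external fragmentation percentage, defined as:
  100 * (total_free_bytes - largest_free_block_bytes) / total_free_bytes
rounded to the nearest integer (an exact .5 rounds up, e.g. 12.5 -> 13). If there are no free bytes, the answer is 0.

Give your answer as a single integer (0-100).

Op 1: a = malloc(1) -> a = 0; heap: [0-0 ALLOC][1-46 FREE]
Op 2: a = realloc(a, 3) -> a = 0; heap: [0-2 ALLOC][3-46 FREE]
Op 3: b = malloc(4) -> b = 3; heap: [0-2 ALLOC][3-6 ALLOC][7-46 FREE]
Op 4: a = realloc(a, 13) -> a = 7; heap: [0-2 FREE][3-6 ALLOC][7-19 ALLOC][20-46 FREE]
Free blocks: [3 27] total_free=30 largest=27 -> 100*(30-27)/30 = 300/30 = 10

Answer: 10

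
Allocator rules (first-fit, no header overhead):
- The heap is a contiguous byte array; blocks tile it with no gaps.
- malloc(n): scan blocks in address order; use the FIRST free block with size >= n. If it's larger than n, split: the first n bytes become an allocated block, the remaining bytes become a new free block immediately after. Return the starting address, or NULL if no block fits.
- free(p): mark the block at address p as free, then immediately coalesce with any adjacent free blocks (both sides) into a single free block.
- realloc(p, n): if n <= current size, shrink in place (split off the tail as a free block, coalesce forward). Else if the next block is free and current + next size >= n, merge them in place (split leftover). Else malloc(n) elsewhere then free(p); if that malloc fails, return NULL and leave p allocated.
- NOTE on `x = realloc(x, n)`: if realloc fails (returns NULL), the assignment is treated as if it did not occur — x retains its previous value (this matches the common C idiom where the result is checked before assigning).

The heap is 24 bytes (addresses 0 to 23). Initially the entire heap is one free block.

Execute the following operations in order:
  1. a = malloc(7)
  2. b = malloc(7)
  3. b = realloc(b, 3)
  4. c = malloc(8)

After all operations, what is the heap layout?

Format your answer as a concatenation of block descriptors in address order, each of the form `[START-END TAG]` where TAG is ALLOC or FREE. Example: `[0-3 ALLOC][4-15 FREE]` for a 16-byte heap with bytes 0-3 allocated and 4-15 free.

Answer: [0-6 ALLOC][7-9 ALLOC][10-17 ALLOC][18-23 FREE]

Derivation:
Op 1: a = malloc(7) -> a = 0; heap: [0-6 ALLOC][7-23 FREE]
Op 2: b = malloc(7) -> b = 7; heap: [0-6 ALLOC][7-13 ALLOC][14-23 FREE]
Op 3: b = realloc(b, 3) -> b = 7; heap: [0-6 ALLOC][7-9 ALLOC][10-23 FREE]
Op 4: c = malloc(8) -> c = 10; heap: [0-6 ALLOC][7-9 ALLOC][10-17 ALLOC][18-23 FREE]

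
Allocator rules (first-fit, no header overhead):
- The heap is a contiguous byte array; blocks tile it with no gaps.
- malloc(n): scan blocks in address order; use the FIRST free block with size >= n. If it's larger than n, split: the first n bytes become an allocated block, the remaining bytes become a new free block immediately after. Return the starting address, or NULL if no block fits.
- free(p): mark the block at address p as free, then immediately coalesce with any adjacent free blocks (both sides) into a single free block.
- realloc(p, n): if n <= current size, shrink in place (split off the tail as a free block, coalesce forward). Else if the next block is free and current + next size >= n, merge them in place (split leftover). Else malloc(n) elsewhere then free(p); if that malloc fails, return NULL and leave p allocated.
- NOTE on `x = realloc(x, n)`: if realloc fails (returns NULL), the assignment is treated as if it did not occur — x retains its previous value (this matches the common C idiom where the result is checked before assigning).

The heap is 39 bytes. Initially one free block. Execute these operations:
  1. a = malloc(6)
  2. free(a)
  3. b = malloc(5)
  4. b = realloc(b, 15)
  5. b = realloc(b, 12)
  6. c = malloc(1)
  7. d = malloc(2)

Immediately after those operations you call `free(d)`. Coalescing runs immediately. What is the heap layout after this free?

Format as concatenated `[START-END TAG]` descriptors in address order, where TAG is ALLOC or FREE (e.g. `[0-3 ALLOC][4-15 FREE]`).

Answer: [0-11 ALLOC][12-12 ALLOC][13-38 FREE]

Derivation:
Op 1: a = malloc(6) -> a = 0; heap: [0-5 ALLOC][6-38 FREE]
Op 2: free(a) -> (freed a); heap: [0-38 FREE]
Op 3: b = malloc(5) -> b = 0; heap: [0-4 ALLOC][5-38 FREE]
Op 4: b = realloc(b, 15) -> b = 0; heap: [0-14 ALLOC][15-38 FREE]
Op 5: b = realloc(b, 12) -> b = 0; heap: [0-11 ALLOC][12-38 FREE]
Op 6: c = malloc(1) -> c = 12; heap: [0-11 ALLOC][12-12 ALLOC][13-38 FREE]
Op 7: d = malloc(2) -> d = 13; heap: [0-11 ALLOC][12-12 ALLOC][13-14 ALLOC][15-38 FREE]
free(d): d = 13 -> block [13-14 ALLOC]; mark free, coalesce with adjacent free neighbors -> [0-11 ALLOC][12-12 ALLOC][13-38 FREE]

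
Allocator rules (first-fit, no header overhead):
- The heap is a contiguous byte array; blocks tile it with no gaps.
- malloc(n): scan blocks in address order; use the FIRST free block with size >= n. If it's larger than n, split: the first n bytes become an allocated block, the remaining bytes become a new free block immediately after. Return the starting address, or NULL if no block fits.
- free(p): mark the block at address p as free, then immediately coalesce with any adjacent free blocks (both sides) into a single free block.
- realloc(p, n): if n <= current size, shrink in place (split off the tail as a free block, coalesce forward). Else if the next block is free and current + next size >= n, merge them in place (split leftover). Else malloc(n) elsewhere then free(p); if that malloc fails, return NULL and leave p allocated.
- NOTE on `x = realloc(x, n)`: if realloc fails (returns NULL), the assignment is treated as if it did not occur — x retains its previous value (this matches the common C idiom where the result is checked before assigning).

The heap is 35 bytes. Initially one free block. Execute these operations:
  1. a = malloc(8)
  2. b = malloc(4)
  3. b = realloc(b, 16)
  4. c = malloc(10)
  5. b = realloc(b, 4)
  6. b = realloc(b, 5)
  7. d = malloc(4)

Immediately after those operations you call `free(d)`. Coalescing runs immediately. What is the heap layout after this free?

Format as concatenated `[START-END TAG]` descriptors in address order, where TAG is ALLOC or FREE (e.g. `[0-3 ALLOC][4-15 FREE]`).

Answer: [0-7 ALLOC][8-12 ALLOC][13-23 FREE][24-33 ALLOC][34-34 FREE]

Derivation:
Op 1: a = malloc(8) -> a = 0; heap: [0-7 ALLOC][8-34 FREE]
Op 2: b = malloc(4) -> b = 8; heap: [0-7 ALLOC][8-11 ALLOC][12-34 FREE]
Op 3: b = realloc(b, 16) -> b = 8; heap: [0-7 ALLOC][8-23 ALLOC][24-34 FREE]
Op 4: c = malloc(10) -> c = 24; heap: [0-7 ALLOC][8-23 ALLOC][24-33 ALLOC][34-34 FREE]
Op 5: b = realloc(b, 4) -> b = 8; heap: [0-7 ALLOC][8-11 ALLOC][12-23 FREE][24-33 ALLOC][34-34 FREE]
Op 6: b = realloc(b, 5) -> b = 8; heap: [0-7 ALLOC][8-12 ALLOC][13-23 FREE][24-33 ALLOC][34-34 FREE]
Op 7: d = malloc(4) -> d = 13; heap: [0-7 ALLOC][8-12 ALLOC][13-16 ALLOC][17-23 FREE][24-33 ALLOC][34-34 FREE]
free(d): d = 13 -> block [13-16 ALLOC]; mark free, coalesce with adjacent free neighbors -> [0-7 ALLOC][8-12 ALLOC][13-23 FREE][24-33 ALLOC][34-34 FREE]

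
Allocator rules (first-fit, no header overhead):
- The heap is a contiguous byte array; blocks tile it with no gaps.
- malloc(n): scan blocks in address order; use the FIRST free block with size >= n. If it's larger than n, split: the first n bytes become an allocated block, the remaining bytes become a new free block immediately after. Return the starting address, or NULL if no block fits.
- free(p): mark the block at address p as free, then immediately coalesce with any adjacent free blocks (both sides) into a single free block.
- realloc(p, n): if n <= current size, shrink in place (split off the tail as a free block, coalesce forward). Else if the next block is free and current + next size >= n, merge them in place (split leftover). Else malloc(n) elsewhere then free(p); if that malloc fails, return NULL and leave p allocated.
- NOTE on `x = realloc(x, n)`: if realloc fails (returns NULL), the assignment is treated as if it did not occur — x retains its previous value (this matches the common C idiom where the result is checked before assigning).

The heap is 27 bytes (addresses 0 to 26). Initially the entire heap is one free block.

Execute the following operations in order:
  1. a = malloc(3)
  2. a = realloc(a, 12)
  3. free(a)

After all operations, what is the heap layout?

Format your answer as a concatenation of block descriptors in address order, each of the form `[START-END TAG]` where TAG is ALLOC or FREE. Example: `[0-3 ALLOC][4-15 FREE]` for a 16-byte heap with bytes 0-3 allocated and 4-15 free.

Op 1: a = malloc(3) -> a = 0; heap: [0-2 ALLOC][3-26 FREE]
Op 2: a = realloc(a, 12) -> a = 0; heap: [0-11 ALLOC][12-26 FREE]
Op 3: free(a) -> (freed a); heap: [0-26 FREE]

Answer: [0-26 FREE]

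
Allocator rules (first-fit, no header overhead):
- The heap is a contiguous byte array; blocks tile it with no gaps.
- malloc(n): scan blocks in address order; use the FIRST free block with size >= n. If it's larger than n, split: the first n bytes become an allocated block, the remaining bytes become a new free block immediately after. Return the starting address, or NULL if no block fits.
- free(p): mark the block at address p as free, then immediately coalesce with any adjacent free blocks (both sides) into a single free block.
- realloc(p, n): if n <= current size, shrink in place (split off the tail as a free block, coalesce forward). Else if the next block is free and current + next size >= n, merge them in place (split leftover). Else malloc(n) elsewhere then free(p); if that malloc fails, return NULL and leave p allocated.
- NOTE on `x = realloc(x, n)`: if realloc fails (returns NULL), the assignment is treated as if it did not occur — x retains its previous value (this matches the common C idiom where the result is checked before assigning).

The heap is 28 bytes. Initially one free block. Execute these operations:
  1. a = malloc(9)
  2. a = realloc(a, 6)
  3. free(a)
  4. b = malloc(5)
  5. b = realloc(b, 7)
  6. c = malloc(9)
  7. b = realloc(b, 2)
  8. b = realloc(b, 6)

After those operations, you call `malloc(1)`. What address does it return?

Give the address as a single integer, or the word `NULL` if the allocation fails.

Answer: 6

Derivation:
Op 1: a = malloc(9) -> a = 0; heap: [0-8 ALLOC][9-27 FREE]
Op 2: a = realloc(a, 6) -> a = 0; heap: [0-5 ALLOC][6-27 FREE]
Op 3: free(a) -> (freed a); heap: [0-27 FREE]
Op 4: b = malloc(5) -> b = 0; heap: [0-4 ALLOC][5-27 FREE]
Op 5: b = realloc(b, 7) -> b = 0; heap: [0-6 ALLOC][7-27 FREE]
Op 6: c = malloc(9) -> c = 7; heap: [0-6 ALLOC][7-15 ALLOC][16-27 FREE]
Op 7: b = realloc(b, 2) -> b = 0; heap: [0-1 ALLOC][2-6 FREE][7-15 ALLOC][16-27 FREE]
Op 8: b = realloc(b, 6) -> b = 0; heap: [0-5 ALLOC][6-6 FREE][7-15 ALLOC][16-27 FREE]
malloc(1): first-fit scan over [0-5 ALLOC][6-6 FREE][7-15 ALLOC][16-27 FREE] -> 6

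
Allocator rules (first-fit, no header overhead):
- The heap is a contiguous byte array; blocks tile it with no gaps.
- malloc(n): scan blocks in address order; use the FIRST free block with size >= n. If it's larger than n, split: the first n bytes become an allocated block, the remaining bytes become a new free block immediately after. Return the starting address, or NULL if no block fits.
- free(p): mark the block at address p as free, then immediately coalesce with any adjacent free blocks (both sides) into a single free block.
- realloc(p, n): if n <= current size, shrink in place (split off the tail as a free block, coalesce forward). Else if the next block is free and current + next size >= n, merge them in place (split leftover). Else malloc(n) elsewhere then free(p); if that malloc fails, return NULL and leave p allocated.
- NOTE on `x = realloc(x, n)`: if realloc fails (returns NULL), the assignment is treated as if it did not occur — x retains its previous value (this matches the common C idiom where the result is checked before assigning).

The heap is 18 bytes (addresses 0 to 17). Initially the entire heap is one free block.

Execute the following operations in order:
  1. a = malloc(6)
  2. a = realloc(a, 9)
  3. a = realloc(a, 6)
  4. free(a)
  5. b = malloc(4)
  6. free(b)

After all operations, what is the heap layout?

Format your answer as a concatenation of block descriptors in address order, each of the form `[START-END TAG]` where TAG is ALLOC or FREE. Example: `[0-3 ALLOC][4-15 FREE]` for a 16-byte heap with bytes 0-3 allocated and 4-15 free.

Op 1: a = malloc(6) -> a = 0; heap: [0-5 ALLOC][6-17 FREE]
Op 2: a = realloc(a, 9) -> a = 0; heap: [0-8 ALLOC][9-17 FREE]
Op 3: a = realloc(a, 6) -> a = 0; heap: [0-5 ALLOC][6-17 FREE]
Op 4: free(a) -> (freed a); heap: [0-17 FREE]
Op 5: b = malloc(4) -> b = 0; heap: [0-3 ALLOC][4-17 FREE]
Op 6: free(b) -> (freed b); heap: [0-17 FREE]

Answer: [0-17 FREE]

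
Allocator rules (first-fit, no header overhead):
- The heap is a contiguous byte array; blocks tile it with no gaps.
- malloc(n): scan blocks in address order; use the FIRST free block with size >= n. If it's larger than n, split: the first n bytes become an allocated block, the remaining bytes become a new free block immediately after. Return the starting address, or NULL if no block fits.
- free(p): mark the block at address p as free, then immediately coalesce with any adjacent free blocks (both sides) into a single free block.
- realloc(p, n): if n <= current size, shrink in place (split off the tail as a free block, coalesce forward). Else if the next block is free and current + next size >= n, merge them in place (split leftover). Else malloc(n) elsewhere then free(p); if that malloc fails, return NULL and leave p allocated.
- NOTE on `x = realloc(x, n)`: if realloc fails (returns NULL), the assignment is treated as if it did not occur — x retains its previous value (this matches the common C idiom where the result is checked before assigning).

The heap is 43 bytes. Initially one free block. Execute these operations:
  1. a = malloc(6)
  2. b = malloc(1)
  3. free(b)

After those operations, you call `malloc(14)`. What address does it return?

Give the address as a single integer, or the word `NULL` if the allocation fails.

Op 1: a = malloc(6) -> a = 0; heap: [0-5 ALLOC][6-42 FREE]
Op 2: b = malloc(1) -> b = 6; heap: [0-5 ALLOC][6-6 ALLOC][7-42 FREE]
Op 3: free(b) -> (freed b); heap: [0-5 ALLOC][6-42 FREE]
malloc(14): first-fit scan over [0-5 ALLOC][6-42 FREE] -> 6

Answer: 6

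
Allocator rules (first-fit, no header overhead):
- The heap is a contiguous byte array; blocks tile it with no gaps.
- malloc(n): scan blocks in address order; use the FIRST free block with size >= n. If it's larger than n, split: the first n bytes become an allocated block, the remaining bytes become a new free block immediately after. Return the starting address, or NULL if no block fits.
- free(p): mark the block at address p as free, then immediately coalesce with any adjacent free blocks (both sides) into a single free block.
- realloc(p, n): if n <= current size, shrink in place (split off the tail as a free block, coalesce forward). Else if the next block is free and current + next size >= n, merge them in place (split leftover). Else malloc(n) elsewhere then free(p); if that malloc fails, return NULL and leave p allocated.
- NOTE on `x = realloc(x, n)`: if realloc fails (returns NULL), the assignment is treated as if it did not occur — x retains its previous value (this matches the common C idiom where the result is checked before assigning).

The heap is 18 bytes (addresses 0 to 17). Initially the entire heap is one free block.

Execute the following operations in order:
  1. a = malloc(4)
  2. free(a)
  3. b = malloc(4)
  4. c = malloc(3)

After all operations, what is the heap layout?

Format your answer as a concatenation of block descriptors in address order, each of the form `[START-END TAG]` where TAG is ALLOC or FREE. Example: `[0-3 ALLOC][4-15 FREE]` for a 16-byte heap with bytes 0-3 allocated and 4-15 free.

Op 1: a = malloc(4) -> a = 0; heap: [0-3 ALLOC][4-17 FREE]
Op 2: free(a) -> (freed a); heap: [0-17 FREE]
Op 3: b = malloc(4) -> b = 0; heap: [0-3 ALLOC][4-17 FREE]
Op 4: c = malloc(3) -> c = 4; heap: [0-3 ALLOC][4-6 ALLOC][7-17 FREE]

Answer: [0-3 ALLOC][4-6 ALLOC][7-17 FREE]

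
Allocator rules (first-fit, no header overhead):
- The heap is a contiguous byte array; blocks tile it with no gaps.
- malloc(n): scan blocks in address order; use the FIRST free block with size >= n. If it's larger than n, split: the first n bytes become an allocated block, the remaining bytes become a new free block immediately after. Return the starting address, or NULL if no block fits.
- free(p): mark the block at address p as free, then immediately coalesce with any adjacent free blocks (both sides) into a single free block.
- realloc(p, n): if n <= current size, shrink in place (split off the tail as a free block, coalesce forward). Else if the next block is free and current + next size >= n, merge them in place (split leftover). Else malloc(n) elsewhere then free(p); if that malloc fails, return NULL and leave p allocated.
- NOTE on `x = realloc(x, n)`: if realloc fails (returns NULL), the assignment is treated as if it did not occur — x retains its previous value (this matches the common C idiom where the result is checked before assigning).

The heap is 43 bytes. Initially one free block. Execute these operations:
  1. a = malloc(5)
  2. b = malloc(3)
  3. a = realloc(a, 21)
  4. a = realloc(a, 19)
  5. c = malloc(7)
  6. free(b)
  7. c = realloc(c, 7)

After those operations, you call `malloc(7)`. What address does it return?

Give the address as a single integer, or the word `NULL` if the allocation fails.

Answer: 0

Derivation:
Op 1: a = malloc(5) -> a = 0; heap: [0-4 ALLOC][5-42 FREE]
Op 2: b = malloc(3) -> b = 5; heap: [0-4 ALLOC][5-7 ALLOC][8-42 FREE]
Op 3: a = realloc(a, 21) -> a = 8; heap: [0-4 FREE][5-7 ALLOC][8-28 ALLOC][29-42 FREE]
Op 4: a = realloc(a, 19) -> a = 8; heap: [0-4 FREE][5-7 ALLOC][8-26 ALLOC][27-42 FREE]
Op 5: c = malloc(7) -> c = 27; heap: [0-4 FREE][5-7 ALLOC][8-26 ALLOC][27-33 ALLOC][34-42 FREE]
Op 6: free(b) -> (freed b); heap: [0-7 FREE][8-26 ALLOC][27-33 ALLOC][34-42 FREE]
Op 7: c = realloc(c, 7) -> c = 27; heap: [0-7 FREE][8-26 ALLOC][27-33 ALLOC][34-42 FREE]
malloc(7): first-fit scan over [0-7 FREE][8-26 ALLOC][27-33 ALLOC][34-42 FREE] -> 0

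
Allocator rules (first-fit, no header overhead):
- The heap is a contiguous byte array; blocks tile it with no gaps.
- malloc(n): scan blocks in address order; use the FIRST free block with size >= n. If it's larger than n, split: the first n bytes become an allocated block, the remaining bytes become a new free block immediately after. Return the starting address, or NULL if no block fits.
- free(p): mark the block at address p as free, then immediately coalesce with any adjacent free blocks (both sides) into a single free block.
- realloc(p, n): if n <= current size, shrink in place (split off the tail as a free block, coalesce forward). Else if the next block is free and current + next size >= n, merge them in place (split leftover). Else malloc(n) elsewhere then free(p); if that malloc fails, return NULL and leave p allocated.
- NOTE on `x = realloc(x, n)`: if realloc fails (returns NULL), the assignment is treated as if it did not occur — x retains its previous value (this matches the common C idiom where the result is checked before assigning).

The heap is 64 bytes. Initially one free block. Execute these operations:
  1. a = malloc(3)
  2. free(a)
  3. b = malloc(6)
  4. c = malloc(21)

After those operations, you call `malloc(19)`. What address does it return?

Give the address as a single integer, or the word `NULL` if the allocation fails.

Answer: 27

Derivation:
Op 1: a = malloc(3) -> a = 0; heap: [0-2 ALLOC][3-63 FREE]
Op 2: free(a) -> (freed a); heap: [0-63 FREE]
Op 3: b = malloc(6) -> b = 0; heap: [0-5 ALLOC][6-63 FREE]
Op 4: c = malloc(21) -> c = 6; heap: [0-5 ALLOC][6-26 ALLOC][27-63 FREE]
malloc(19): first-fit scan over [0-5 ALLOC][6-26 ALLOC][27-63 FREE] -> 27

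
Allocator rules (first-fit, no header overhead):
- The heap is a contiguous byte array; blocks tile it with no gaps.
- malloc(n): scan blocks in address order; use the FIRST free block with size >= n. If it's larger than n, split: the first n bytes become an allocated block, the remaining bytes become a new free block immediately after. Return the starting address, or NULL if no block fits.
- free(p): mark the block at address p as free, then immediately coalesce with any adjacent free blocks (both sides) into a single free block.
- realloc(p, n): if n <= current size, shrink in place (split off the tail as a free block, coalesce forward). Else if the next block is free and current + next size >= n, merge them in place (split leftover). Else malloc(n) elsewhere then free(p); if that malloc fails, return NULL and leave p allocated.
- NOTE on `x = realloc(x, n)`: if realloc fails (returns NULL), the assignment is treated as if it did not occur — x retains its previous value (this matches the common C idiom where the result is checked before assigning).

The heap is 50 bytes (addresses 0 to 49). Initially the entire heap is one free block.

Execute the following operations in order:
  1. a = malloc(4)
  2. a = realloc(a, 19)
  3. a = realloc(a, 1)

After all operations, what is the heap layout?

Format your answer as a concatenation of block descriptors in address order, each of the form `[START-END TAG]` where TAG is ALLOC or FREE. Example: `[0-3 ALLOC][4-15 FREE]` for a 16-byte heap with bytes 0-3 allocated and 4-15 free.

Op 1: a = malloc(4) -> a = 0; heap: [0-3 ALLOC][4-49 FREE]
Op 2: a = realloc(a, 19) -> a = 0; heap: [0-18 ALLOC][19-49 FREE]
Op 3: a = realloc(a, 1) -> a = 0; heap: [0-0 ALLOC][1-49 FREE]

Answer: [0-0 ALLOC][1-49 FREE]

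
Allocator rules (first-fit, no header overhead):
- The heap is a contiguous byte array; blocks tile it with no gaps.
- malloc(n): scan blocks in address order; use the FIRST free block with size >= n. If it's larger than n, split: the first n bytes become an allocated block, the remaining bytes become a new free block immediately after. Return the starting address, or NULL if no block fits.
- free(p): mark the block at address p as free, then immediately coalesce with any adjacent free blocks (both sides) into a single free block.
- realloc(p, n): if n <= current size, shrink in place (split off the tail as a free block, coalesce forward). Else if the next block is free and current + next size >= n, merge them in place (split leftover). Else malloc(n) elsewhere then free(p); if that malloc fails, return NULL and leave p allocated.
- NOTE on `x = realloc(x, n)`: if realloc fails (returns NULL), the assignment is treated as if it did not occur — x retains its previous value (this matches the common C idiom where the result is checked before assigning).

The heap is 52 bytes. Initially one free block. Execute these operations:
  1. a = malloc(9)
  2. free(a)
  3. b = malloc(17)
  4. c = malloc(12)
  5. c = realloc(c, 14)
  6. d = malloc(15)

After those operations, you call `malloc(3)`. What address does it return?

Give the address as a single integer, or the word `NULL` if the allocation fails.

Answer: 46

Derivation:
Op 1: a = malloc(9) -> a = 0; heap: [0-8 ALLOC][9-51 FREE]
Op 2: free(a) -> (freed a); heap: [0-51 FREE]
Op 3: b = malloc(17) -> b = 0; heap: [0-16 ALLOC][17-51 FREE]
Op 4: c = malloc(12) -> c = 17; heap: [0-16 ALLOC][17-28 ALLOC][29-51 FREE]
Op 5: c = realloc(c, 14) -> c = 17; heap: [0-16 ALLOC][17-30 ALLOC][31-51 FREE]
Op 6: d = malloc(15) -> d = 31; heap: [0-16 ALLOC][17-30 ALLOC][31-45 ALLOC][46-51 FREE]
malloc(3): first-fit scan over [0-16 ALLOC][17-30 ALLOC][31-45 ALLOC][46-51 FREE] -> 46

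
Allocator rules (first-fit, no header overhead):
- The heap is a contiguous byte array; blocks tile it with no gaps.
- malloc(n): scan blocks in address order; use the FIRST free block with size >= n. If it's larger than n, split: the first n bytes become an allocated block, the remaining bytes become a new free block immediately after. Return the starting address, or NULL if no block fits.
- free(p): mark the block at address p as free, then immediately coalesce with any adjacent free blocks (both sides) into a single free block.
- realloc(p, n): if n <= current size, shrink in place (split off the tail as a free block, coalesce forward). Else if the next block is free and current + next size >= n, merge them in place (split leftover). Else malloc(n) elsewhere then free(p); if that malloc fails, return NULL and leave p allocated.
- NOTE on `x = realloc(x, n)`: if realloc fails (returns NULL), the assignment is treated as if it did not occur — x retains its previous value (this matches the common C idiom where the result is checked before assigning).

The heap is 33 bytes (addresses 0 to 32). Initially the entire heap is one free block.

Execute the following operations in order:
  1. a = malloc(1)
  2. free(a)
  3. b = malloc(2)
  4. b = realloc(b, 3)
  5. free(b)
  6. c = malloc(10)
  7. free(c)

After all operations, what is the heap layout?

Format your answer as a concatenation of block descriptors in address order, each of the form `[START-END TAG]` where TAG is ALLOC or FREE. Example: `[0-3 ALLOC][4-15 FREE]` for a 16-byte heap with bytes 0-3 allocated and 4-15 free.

Answer: [0-32 FREE]

Derivation:
Op 1: a = malloc(1) -> a = 0; heap: [0-0 ALLOC][1-32 FREE]
Op 2: free(a) -> (freed a); heap: [0-32 FREE]
Op 3: b = malloc(2) -> b = 0; heap: [0-1 ALLOC][2-32 FREE]
Op 4: b = realloc(b, 3) -> b = 0; heap: [0-2 ALLOC][3-32 FREE]
Op 5: free(b) -> (freed b); heap: [0-32 FREE]
Op 6: c = malloc(10) -> c = 0; heap: [0-9 ALLOC][10-32 FREE]
Op 7: free(c) -> (freed c); heap: [0-32 FREE]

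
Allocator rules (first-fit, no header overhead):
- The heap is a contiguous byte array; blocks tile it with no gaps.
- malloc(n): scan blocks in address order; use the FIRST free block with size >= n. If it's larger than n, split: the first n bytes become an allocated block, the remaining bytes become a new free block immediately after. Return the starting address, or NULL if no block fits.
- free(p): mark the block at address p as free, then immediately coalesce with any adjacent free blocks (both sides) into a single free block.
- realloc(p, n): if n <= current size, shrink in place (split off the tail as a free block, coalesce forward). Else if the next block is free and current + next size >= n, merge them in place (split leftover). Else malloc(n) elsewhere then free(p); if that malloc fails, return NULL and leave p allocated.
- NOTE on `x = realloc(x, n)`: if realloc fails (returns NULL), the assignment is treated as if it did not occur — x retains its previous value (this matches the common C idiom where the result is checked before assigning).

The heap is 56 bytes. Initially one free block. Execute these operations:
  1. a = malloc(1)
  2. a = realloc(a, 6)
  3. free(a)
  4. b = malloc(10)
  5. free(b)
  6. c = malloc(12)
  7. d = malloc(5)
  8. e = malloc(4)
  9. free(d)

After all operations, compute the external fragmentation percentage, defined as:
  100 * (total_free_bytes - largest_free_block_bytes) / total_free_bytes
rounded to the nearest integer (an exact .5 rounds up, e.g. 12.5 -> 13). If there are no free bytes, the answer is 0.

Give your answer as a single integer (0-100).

Answer: 13

Derivation:
Op 1: a = malloc(1) -> a = 0; heap: [0-0 ALLOC][1-55 FREE]
Op 2: a = realloc(a, 6) -> a = 0; heap: [0-5 ALLOC][6-55 FREE]
Op 3: free(a) -> (freed a); heap: [0-55 FREE]
Op 4: b = malloc(10) -> b = 0; heap: [0-9 ALLOC][10-55 FREE]
Op 5: free(b) -> (freed b); heap: [0-55 FREE]
Op 6: c = malloc(12) -> c = 0; heap: [0-11 ALLOC][12-55 FREE]
Op 7: d = malloc(5) -> d = 12; heap: [0-11 ALLOC][12-16 ALLOC][17-55 FREE]
Op 8: e = malloc(4) -> e = 17; heap: [0-11 ALLOC][12-16 ALLOC][17-20 ALLOC][21-55 FREE]
Op 9: free(d) -> (freed d); heap: [0-11 ALLOC][12-16 FREE][17-20 ALLOC][21-55 FREE]
Free blocks: [5 35] total_free=40 largest=35 -> 100*(40-35)/40 = 500/40 = 12.5 -> rounds to 13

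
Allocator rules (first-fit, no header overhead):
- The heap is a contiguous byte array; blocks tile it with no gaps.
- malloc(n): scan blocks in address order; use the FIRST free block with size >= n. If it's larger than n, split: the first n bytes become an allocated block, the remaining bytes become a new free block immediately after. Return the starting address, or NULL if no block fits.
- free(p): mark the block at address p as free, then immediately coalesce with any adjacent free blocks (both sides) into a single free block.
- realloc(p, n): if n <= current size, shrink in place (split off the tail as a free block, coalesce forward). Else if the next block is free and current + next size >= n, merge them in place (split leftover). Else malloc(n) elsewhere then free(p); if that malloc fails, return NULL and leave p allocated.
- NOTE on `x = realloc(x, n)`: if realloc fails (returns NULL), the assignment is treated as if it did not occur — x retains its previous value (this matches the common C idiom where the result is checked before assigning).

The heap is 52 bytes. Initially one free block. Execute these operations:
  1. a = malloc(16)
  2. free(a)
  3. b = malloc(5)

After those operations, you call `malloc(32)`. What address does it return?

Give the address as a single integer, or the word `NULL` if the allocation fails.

Op 1: a = malloc(16) -> a = 0; heap: [0-15 ALLOC][16-51 FREE]
Op 2: free(a) -> (freed a); heap: [0-51 FREE]
Op 3: b = malloc(5) -> b = 0; heap: [0-4 ALLOC][5-51 FREE]
malloc(32): first-fit scan over [0-4 ALLOC][5-51 FREE] -> 5

Answer: 5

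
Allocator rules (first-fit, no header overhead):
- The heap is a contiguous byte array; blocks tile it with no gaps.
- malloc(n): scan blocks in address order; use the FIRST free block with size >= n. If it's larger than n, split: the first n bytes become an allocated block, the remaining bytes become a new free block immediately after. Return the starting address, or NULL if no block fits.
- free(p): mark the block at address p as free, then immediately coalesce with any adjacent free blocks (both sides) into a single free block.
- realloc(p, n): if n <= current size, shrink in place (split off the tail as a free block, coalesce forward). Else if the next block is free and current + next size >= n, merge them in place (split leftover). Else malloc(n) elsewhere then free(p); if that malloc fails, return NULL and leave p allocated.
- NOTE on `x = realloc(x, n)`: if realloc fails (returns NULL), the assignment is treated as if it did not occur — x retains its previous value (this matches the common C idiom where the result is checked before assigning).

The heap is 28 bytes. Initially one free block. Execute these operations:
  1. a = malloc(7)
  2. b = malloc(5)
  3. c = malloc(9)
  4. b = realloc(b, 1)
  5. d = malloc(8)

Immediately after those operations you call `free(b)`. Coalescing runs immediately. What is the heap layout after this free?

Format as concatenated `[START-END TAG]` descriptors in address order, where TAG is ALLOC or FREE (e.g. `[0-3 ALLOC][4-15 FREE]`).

Answer: [0-6 ALLOC][7-11 FREE][12-20 ALLOC][21-27 FREE]

Derivation:
Op 1: a = malloc(7) -> a = 0; heap: [0-6 ALLOC][7-27 FREE]
Op 2: b = malloc(5) -> b = 7; heap: [0-6 ALLOC][7-11 ALLOC][12-27 FREE]
Op 3: c = malloc(9) -> c = 12; heap: [0-6 ALLOC][7-11 ALLOC][12-20 ALLOC][21-27 FREE]
Op 4: b = realloc(b, 1) -> b = 7; heap: [0-6 ALLOC][7-7 ALLOC][8-11 FREE][12-20 ALLOC][21-27 FREE]
Op 5: d = malloc(8) -> d = NULL; heap: [0-6 ALLOC][7-7 ALLOC][8-11 FREE][12-20 ALLOC][21-27 FREE]
free(b): b = 7 -> block [7-7 ALLOC]; mark free, coalesce with adjacent free neighbors -> [0-6 ALLOC][7-11 FREE][12-20 ALLOC][21-27 FREE]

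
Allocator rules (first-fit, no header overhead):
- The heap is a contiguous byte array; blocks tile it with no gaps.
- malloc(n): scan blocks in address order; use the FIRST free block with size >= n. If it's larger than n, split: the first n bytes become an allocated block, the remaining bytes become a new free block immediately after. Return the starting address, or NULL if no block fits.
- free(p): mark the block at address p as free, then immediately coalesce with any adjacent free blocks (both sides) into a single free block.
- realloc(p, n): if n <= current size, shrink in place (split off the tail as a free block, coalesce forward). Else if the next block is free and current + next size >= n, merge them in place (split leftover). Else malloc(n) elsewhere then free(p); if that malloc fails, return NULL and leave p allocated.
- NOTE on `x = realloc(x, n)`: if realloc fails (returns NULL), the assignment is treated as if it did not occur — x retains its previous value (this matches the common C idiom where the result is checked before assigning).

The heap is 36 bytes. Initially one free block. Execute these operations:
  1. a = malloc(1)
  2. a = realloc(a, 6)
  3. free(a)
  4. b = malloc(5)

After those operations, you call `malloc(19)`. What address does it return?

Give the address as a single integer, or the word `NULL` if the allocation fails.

Op 1: a = malloc(1) -> a = 0; heap: [0-0 ALLOC][1-35 FREE]
Op 2: a = realloc(a, 6) -> a = 0; heap: [0-5 ALLOC][6-35 FREE]
Op 3: free(a) -> (freed a); heap: [0-35 FREE]
Op 4: b = malloc(5) -> b = 0; heap: [0-4 ALLOC][5-35 FREE]
malloc(19): first-fit scan over [0-4 ALLOC][5-35 FREE] -> 5

Answer: 5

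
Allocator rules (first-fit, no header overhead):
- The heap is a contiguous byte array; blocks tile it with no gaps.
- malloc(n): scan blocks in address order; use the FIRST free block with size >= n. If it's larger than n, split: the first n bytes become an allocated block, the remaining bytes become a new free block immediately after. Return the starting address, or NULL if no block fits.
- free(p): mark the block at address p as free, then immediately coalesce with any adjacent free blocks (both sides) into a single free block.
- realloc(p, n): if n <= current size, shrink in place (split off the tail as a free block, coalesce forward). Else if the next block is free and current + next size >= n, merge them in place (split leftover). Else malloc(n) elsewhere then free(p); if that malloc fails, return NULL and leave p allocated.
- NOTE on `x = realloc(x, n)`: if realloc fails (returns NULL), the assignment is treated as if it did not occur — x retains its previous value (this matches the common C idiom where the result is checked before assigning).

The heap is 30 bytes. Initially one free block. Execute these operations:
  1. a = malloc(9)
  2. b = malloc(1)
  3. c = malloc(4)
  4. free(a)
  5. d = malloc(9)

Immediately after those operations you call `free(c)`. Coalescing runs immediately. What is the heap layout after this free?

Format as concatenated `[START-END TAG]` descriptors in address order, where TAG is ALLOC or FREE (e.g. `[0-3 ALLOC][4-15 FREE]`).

Answer: [0-8 ALLOC][9-9 ALLOC][10-29 FREE]

Derivation:
Op 1: a = malloc(9) -> a = 0; heap: [0-8 ALLOC][9-29 FREE]
Op 2: b = malloc(1) -> b = 9; heap: [0-8 ALLOC][9-9 ALLOC][10-29 FREE]
Op 3: c = malloc(4) -> c = 10; heap: [0-8 ALLOC][9-9 ALLOC][10-13 ALLOC][14-29 FREE]
Op 4: free(a) -> (freed a); heap: [0-8 FREE][9-9 ALLOC][10-13 ALLOC][14-29 FREE]
Op 5: d = malloc(9) -> d = 0; heap: [0-8 ALLOC][9-9 ALLOC][10-13 ALLOC][14-29 FREE]
free(c): c = 10 -> block [10-13 ALLOC]; mark free, coalesce with adjacent free neighbors -> [0-8 ALLOC][9-9 ALLOC][10-29 FREE]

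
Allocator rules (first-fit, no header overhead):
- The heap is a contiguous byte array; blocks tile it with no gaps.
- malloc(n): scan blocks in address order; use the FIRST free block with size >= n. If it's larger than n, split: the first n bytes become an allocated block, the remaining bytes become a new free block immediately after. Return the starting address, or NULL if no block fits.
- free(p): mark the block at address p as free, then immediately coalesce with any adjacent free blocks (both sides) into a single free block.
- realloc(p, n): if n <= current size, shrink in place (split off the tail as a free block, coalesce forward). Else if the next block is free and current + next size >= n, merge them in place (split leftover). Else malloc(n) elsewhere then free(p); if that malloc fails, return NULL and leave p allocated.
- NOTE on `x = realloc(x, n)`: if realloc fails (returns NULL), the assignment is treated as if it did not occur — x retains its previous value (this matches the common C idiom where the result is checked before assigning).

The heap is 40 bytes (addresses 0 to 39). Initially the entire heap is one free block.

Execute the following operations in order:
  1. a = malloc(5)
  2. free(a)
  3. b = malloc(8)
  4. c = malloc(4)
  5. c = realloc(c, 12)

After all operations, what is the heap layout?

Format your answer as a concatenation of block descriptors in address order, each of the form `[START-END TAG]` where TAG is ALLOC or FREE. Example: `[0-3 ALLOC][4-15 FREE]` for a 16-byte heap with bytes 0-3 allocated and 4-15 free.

Op 1: a = malloc(5) -> a = 0; heap: [0-4 ALLOC][5-39 FREE]
Op 2: free(a) -> (freed a); heap: [0-39 FREE]
Op 3: b = malloc(8) -> b = 0; heap: [0-7 ALLOC][8-39 FREE]
Op 4: c = malloc(4) -> c = 8; heap: [0-7 ALLOC][8-11 ALLOC][12-39 FREE]
Op 5: c = realloc(c, 12) -> c = 8; heap: [0-7 ALLOC][8-19 ALLOC][20-39 FREE]

Answer: [0-7 ALLOC][8-19 ALLOC][20-39 FREE]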